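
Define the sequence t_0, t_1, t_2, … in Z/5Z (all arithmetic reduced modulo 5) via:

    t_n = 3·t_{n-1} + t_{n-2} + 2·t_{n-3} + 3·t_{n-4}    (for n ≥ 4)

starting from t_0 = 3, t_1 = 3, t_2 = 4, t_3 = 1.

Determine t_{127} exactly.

0

t_4 = 3·1 + 1·4 + 2·3 + 3·3 = 2
t_5 = 3·2 + 1·1 + 2·4 + 3·3 = 4
t_6 = 3·4 + 1·2 + 2·1 + 3·4 = 3
t_7 = 3·3 + 1·4 + 2·2 + 3·1 = 0
t_8 = 3·0 + 1·3 + 2·4 + 3·2 = 2
t_9 = 3·2 + 1·0 + 2·3 + 3·4 = 4
t_10 = 3·4 + 1·2 + 2·0 + 3·3 = 3
t_11 = 3·3 + 1·4 + 2·2 + 3·0 = 2
t_12 = 3·2 + 1·3 + 2·4 + 3·2 = 3
t_13 = 3·3 + 1·2 + 2·3 + 3·4 = 4
t_14 = 3·4 + 1·3 + 2·2 + 3·3 = 3
t_15 = 3·3 + 1·4 + 2·3 + 3·2 = 0
t_16 = 3·0 + 1·3 + 2·4 + 3·3 = 0
t_17 = 3·0 + 1·0 + 2·3 + 3·4 = 3
t_18 = 3·3 + 1·0 + 2·0 + 3·3 = 3
t_19 = 3·3 + 1·3 + 2·0 + 3·0 = 2
t_20 = 3·2 + 1·3 + 2·3 + 3·0 = 0
t_21 = 3·0 + 1·2 + 2·3 + 3·3 = 2
t_22 = 3·2 + 1·0 + 2·2 + 3·3 = 4
t_23 = 3·4 + 1·2 + 2·0 + 3·2 = 0
t_24 = 3·0 + 1·4 + 2·2 + 3·0 = 3
t_25 = 3·3 + 1·0 + 2·4 + 3·2 = 3
t_26 = 3·3 + 1·3 + 2·0 + 3·4 = 4
t_27 = 3·4 + 1·3 + 2·3 + 3·0 = 1
(t_24, t_25, t_26, t_27) = (3, 3, 4, 1) = (t_0, t_1, t_2, t_3), so the sequence has period 24.
127 ≡ 7 (mod 24), hence t_127 = t_7 = 0.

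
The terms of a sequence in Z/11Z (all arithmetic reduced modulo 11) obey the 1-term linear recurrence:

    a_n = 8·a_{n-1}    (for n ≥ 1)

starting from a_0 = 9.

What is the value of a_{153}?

10

a_1 = 8·9 = 6
a_2 = 8·6 = 4
a_3 = 8·4 = 10
a_4 = 8·10 = 3
a_5 = 8·3 = 2
a_6 = 8·2 = 5
a_7 = 8·5 = 7
a_8 = 8·7 = 1
a_9 = 8·1 = 8
a_10 = 8·8 = 9
(a_10) = (9) = (a_0), so the sequence has period 10.
153 ≡ 3 (mod 10), hence a_153 = a_3 = 10.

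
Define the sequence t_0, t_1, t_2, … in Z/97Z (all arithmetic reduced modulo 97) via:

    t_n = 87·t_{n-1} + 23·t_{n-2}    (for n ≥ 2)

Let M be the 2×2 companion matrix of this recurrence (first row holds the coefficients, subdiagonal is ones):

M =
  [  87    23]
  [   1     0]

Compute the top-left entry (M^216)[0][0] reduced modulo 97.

31

(M^216)[0][0] is the top entry after applying M 216 times to the unit state (1, 0). Equivalently it is h_{217} for the auxiliary sequence (h_n) obeying the same recurrence with h_1 = 1 and h_i = 0 for 0 ≤ i < 1:
h_2 = 87·1 + 23·0 = 87
h_3 = 87·87 + 23·1 = 26
h_4 = 87·26 + 23·87 = 92
h_5 = 87·92 + 23·26 = 66
h_6 = 87·66 + 23·92 = 1
h_7 = 87·1 + 23·66 = 53
h_8 = 87·53 + 23·1 = 75
h_9 = 87·75 + 23·53 = 81
h_10 = 87·81 + 23·75 = 42
h_11 = 87·42 + 23·81 = 85
h_12 = 87·85 + 23·42 = 19
h_13 = 87·19 + 23·85 = 19
h_14 = 87·19 + 23·19 = 53
h_15 = 87·53 + 23·19 = 4
h_16 = 87·4 + 23·53 = 15
h_17 = 87·15 + 23·4 = 39
h_18 = 87·39 + 23·15 = 52
h_19 = 87·52 + 23·39 = 86
h_20 = 87·86 + 23·52 = 45
h_21 = 87·45 + 23·86 = 73
h_22 = 87·73 + 23·45 = 14
h_23 = 87·14 + 23·73 = 84
h_24 = 87·84 + 23·14 = 64
h_25 = 87·64 + 23·84 = 31
h_26 = 87·31 + 23·64 = 95
h_27 = 87·95 + 23·31 = 54
h_28 = 87·54 + 23·95 = 93
h_29 = 87·93 + 23·54 = 21
h_30 = 87·21 + 23·93 = 86
h_31 = 87·86 + 23·21 = 11
h_32 = 87·11 + 23·86 = 25
h_33 = 87·25 + 23·11 = 3
h_34 = 87·3 + 23·25 = 60
h_35 = 87·60 + 23·3 = 51
h_36 = 87·51 + 23·60 = 94
h_37 = 87·94 + 23·51 = 39
h_38 = 87·39 + 23·94 = 26
h_39 = 87·26 + 23·39 = 55
h_40 = 87·55 + 23·26 = 48
h_41 = 87·48 + 23·55 = 9
h_42 = 87·9 + 23·48 = 44
h_43 = 87·44 + 23·9 = 58
h_44 = 87·58 + 23·44 = 44
h_45 = 87·44 + 23·58 = 21
h_46 = 87·21 + 23·44 = 26
h_47 = 87·26 + 23·21 = 29
h_48 = 87·29 + 23·26 = 17
h_49 = 87·17 + 23·29 = 12
h_50 = 87·12 + 23·17 = 77
h_51 = 87·77 + 23·12 = 88
h_52 = 87·88 + 23·77 = 18
h_53 = 87·18 + 23·88 = 1
h_54 = 87·1 + 23·18 = 16
h_55 = 87·16 + 23·1 = 57
h_56 = 87·57 + 23·16 = 89
h_57 = 87·89 + 23·57 = 33
h_58 = 87·33 + 23·89 = 68
h_59 = 87·68 + 23·33 = 79
h_60 = 87·79 + 23·68 = 95
h_61 = 87·95 + 23·79 = 91
h_62 = 87·91 + 23·95 = 14
h_63 = 87·14 + 23·91 = 13
h_64 = 87·13 + 23·14 = 95
h_65 = 87·95 + 23·13 = 28
h_66 = 87·28 + 23·95 = 62
h_67 = 87·62 + 23·28 = 24
h_68 = 87·24 + 23·62 = 22
h_69 = 87·22 + 23·24 = 41
h_70 = 87·41 + 23·22 = 96
h_71 = 87·96 + 23·41 = 80
h_72 = 87·80 + 23·96 = 50
h_73 = 87·50 + 23·80 = 79
h_74 = 87·79 + 23·50 = 69
h_75 = 87·69 + 23·79 = 60
h_76 = 87·60 + 23·69 = 17
h_77 = 87·17 + 23·60 = 46
h_78 = 87·46 + 23·17 = 28
h_79 = 87·28 + 23·46 = 2
h_80 = 87·2 + 23·28 = 42
h_81 = 87·42 + 23·2 = 14
h_82 = 87·14 + 23·42 = 50
h_83 = 87·50 + 23·14 = 16
h_84 = 87·16 + 23·50 = 20
h_85 = 87·20 + 23·16 = 71
h_86 = 87·71 + 23·20 = 41
h_87 = 87·41 + 23·71 = 59
h_88 = 87·59 + 23·41 = 62
h_89 = 87·62 + 23·59 = 58
h_90 = 87·58 + 23·62 = 70
h_91 = 87·70 + 23·58 = 52
h_92 = 87·52 + 23·70 = 23
h_93 = 87·23 + 23·52 = 93
h_94 = 87·93 + 23·23 = 84
h_95 = 87·84 + 23·93 = 38
h_96 = 87·38 + 23·84 = 0
h_97 = 87·0 + 23·38 = 1
(h_96, h_97) = (0, 1) = (h_0, h_1), so the sequence has period 96.
217 ≡ 25 (mod 96), hence h_217 = h_25 = 31.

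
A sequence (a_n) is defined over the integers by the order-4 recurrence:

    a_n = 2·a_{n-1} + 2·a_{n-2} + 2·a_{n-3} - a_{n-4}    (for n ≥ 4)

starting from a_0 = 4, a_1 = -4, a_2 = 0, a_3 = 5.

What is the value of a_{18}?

7982600

a_4 = 2·5 + 2·0 + 2·-4 + -1·4 = -2
a_5 = 2·-2 + 2·5 + 2·0 + -1·-4 = 10
a_6 = 2·10 + 2·-2 + 2·5 + -1·0 = 26
a_7 = 2·26 + 2·10 + 2·-2 + -1·5 = 63
a_8 = 2·63 + 2·26 + 2·10 + -1·-2 = 200
a_9 = 2·200 + 2·63 + 2·26 + -1·10 = 568
a_10 = 2·568 + 2·200 + 2·63 + -1·26 = 1636
a_11 = 2·1636 + 2·568 + 2·200 + -1·63 = 4745
a_12 = 2·4745 + 2·1636 + 2·568 + -1·200 = 13698
a_13 = 2·13698 + 2·4745 + 2·1636 + -1·568 = 39590
a_14 = 2·39590 + 2·13698 + 2·4745 + -1·1636 = 114430
a_15 = 2·114430 + 2·39590 + 2·13698 + -1·4745 = 330691
a_16 = 2·330691 + 2·114430 + 2·39590 + -1·13698 = 955724
a_17 = 2·955724 + 2·330691 + 2·114430 + -1·39590 = 2762100
a_18 = 2·2762100 + 2·955724 + 2·330691 + -1·114430 = 7982600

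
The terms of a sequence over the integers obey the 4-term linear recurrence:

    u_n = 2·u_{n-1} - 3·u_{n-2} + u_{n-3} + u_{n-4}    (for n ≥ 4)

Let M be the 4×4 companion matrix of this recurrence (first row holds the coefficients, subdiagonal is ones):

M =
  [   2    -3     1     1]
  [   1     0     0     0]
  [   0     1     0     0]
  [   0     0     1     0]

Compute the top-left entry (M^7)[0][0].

23

(M^7)[0][0] is the top entry after applying M 7 times to the unit state (1, 0, 0, 0). Equivalently it is h_{10} for the auxiliary sequence (h_n) obeying the same recurrence with h_3 = 1 and h_i = 0 for 0 ≤ i < 3:
h_4 = 2·1 + -3·0 + 1·0 + 1·0 = 2
h_5 = 2·2 + -3·1 + 1·0 + 1·0 = 1
h_6 = 2·1 + -3·2 + 1·1 + 1·0 = -3
h_7 = 2·-3 + -3·1 + 1·2 + 1·1 = -6
h_8 = 2·-6 + -3·-3 + 1·1 + 1·2 = 0
h_9 = 2·0 + -3·-6 + 1·-3 + 1·1 = 16
h_10 = 2·16 + -3·0 + 1·-6 + 1·-3 = 23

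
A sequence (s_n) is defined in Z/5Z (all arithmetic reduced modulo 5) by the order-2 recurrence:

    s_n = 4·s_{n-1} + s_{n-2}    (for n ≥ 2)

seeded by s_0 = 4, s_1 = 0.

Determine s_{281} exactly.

s_2 = 4·0 + 1·4 = 4
s_3 = 4·4 + 1·0 = 1
s_4 = 4·1 + 1·4 = 3
s_5 = 4·3 + 1·1 = 3
s_6 = 4·3 + 1·3 = 0
s_7 = 4·0 + 1·3 = 3
s_8 = 4·3 + 1·0 = 2
s_9 = 4·2 + 1·3 = 1
s_10 = 4·1 + 1·2 = 1
s_11 = 4·1 + 1·1 = 0
s_12 = 4·0 + 1·1 = 1
s_13 = 4·1 + 1·0 = 4
s_14 = 4·4 + 1·1 = 2
s_15 = 4·2 + 1·4 = 2
s_16 = 4·2 + 1·2 = 0
s_17 = 4·0 + 1·2 = 2
s_18 = 4·2 + 1·0 = 3
s_19 = 4·3 + 1·2 = 4
s_20 = 4·4 + 1·3 = 4
s_21 = 4·4 + 1·4 = 0
(s_20, s_21) = (4, 0) = (s_0, s_1), so the sequence has period 20.
281 ≡ 1 (mod 20), hence s_281 = s_1 = 0.

0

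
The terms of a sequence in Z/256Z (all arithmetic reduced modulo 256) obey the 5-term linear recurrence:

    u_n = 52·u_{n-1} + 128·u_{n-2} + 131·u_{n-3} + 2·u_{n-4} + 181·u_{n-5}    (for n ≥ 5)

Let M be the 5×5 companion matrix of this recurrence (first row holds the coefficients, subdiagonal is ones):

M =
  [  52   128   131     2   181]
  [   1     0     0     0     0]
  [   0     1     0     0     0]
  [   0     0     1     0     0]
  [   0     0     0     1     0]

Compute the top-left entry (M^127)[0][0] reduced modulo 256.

171

(M^127)[0][0] is the top entry after applying M 127 times to the unit state (1, 0, 0, 0, 0). Equivalently it is h_{131} for the auxiliary sequence (h_n) obeying the same recurrence with h_4 = 1 and h_i = 0 for 0 ≤ i < 4:
h_5 = 52·1 + 128·0 + 131·0 + 2·0 + 181·0 = 52
h_6 = 52·52 + 128·1 + 131·0 + 2·0 + 181·0 = 16
h_7 = 52·16 + 128·52 + 131·1 + 2·0 + 181·0 = 195
h_8 = 52·195 + 128·16 + 131·52 + 2·1 + 181·0 = 58
h_9 = 52·58 + 128·195 + 131·16 + 2·52 + 181·1 = 149
h_10 = 52·149 + 128·58 + 131·195 + 2·16 + 181·52 = 241
Continuing the recurrence:
  h_11 = 248;  h_12 = 114;  h_13 = 167;  h_14 = 15;  h_15 = 55;  h_16 = 93
  h_17 = 249;  h_18 = 106;  h_19 = 168;  h_20 = 40;  h_21 = 17;  h_22 = 77
  h_23 = 222;  h_24 = 99;  h_25 = 237;  h_26 = 221;  h_27 = 58;  h_28 = 75
  h_29 = 44;  h_30 = 105;  h_31 = 106;  h_32 = 36;  h_33 = 106;  h_34 = 180
  h_35 = 13;  h_36 = 28;  h_37 = 148;  h_38 = 17;  h_39 = 38;  h_40 = 93
  h_41 = 139;  h_42 = 244;  h_43 = 248;  h_44 = 25;  h_45 = 199;  h_46 = 3
  h_47 = 91;  h_48 = 91;  h_49 = 192;  h_50 = 202;  h_51 = 110;  h_52 = 165
  h_53 = 185;  h_54 = 178;  h_55 = 197;  h_56 = 191;  h_57 = 125;  h_58 = 228
  h_59 = 241;  h_60 = 178;  h_61 = 89;  h_62 = 144;  h_63 = 236;  h_64 = 68
  h_65 = 12;  h_66 = 65;  h_67 = 168;  h_68 = 40;  h_69 = 143;  h_70 = 2
  h_71 = 165;  h_72 = 201;  h_73 = 192;  h_74 = 14;  h_75 = 103;  h_76 = 103
  h_77 = 51;  h_78 = 109;  h_79 = 13;  h_80 = 222;  h_81 = 152;  h_82 = 112
  h_83 = 133;  h_84 = 185;  h_85 = 138;  h_86 = 239;  h_87 = 113;  h_88 = 141
  h_89 = 82;  h_90 = 107;  h_91 = 192;  h_92 = 117;  h_93 = 218;  h_94 = 216
  h_95 = 230;  h_96 = 240;  h_97 = 181;  h_98 = 72;  h_99 = 116;  h_100 = 173
  h_101 = 22;  h_102 = 221;  h_103 = 59;  h_104 = 28;  h_105 = 196;  h_106 = 73
  h_107 = 223;  h_108 = 7;  h_109 = 155;  h_110 = 63;  h_111 = 60;  h_112 = 186
  h_113 = 46;  h_114 = 33;  h_115 = 229;  h_116 = 110;  h_117 = 153;  h_118 = 11
  h_119 = 37;  h_120 = 20;  h_121 = 41;  h_122 = 134;  h_123 = 5;  h_124 = 80
  h_125 = 200;  h_126 = 56;  h_127 = 24;  h_128 = 97;  h_129 = 124
h_130 = 52·124 + 128·97 + 131·24 + 2·56 + 181·200 = 208
h_131 = 52·208 + 128·124 + 131·97 + 2·24 + 181·56 = 171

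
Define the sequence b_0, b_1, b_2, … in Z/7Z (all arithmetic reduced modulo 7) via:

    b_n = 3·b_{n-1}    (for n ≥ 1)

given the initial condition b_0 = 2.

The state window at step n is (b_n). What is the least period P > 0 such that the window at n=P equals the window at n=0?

6

n=0: window = (2)
n=1: window = (6)
n=2: window = (4)
n=3: window = (5)
n=4: window = (1)
n=5: window = (3)
n=6: window = (2)
window at n=6 equals window at n=0 → period = 6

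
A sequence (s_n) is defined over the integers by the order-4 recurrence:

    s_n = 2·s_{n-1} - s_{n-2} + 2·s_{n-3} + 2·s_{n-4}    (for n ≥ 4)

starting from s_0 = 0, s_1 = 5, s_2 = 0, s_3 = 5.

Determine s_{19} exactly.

1852805

s_4 = 2·5 + -1·0 + 2·5 + 2·0 = 20
s_5 = 2·20 + -1·5 + 2·0 + 2·5 = 45
s_6 = 2·45 + -1·20 + 2·5 + 2·0 = 80
s_7 = 2·80 + -1·45 + 2·20 + 2·5 = 165
s_8 = 2·165 + -1·80 + 2·45 + 2·20 = 380
s_9 = 2·380 + -1·165 + 2·80 + 2·45 = 845
s_10 = 2·845 + -1·380 + 2·165 + 2·80 = 1800
s_11 = 2·1800 + -1·845 + 2·380 + 2·165 = 3845
s_12 = 2·3845 + -1·1800 + 2·845 + 2·380 = 8340
s_13 = 2·8340 + -1·3845 + 2·1800 + 2·845 = 18125
s_14 = 2·18125 + -1·8340 + 2·3845 + 2·1800 = 39200
s_15 = 2·39200 + -1·18125 + 2·8340 + 2·3845 = 84645
s_16 = 2·84645 + -1·39200 + 2·18125 + 2·8340 = 183020
s_17 = 2·183020 + -1·84645 + 2·39200 + 2·18125 = 396045
s_18 = 2·396045 + -1·183020 + 2·84645 + 2·39200 = 856760
s_19 = 2·856760 + -1·396045 + 2·183020 + 2·84645 = 1852805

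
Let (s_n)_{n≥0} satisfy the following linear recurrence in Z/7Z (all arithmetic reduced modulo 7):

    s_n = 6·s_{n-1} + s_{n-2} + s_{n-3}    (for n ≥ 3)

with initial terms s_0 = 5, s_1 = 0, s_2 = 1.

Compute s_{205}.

s_3 = 6·1 + 1·0 + 1·5 = 4
s_4 = 6·4 + 1·1 + 1·0 = 4
s_5 = 6·4 + 1·4 + 1·1 = 1
s_6 = 6·1 + 1·4 + 1·4 = 0
s_7 = 6·0 + 1·1 + 1·4 = 5
s_8 = 6·5 + 1·0 + 1·1 = 3
s_9 = 6·3 + 1·5 + 1·0 = 2
s_10 = 6·2 + 1·3 + 1·5 = 6
s_11 = 6·6 + 1·2 + 1·3 = 6
s_12 = 6·6 + 1·6 + 1·2 = 2
s_13 = 6·2 + 1·6 + 1·6 = 3
s_14 = 6·3 + 1·2 + 1·6 = 5
s_15 = 6·5 + 1·3 + 1·2 = 0
s_16 = 6·0 + 1·5 + 1·3 = 1
(s_14, s_15, s_16) = (5, 0, 1) = (s_0, s_1, s_2), so the sequence has period 14.
205 ≡ 9 (mod 14), hence s_205 = s_9 = 2.

2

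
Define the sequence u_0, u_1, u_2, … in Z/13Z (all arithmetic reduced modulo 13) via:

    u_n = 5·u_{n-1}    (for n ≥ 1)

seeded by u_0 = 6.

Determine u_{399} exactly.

9

u_1 = 5·6 = 4
u_2 = 5·4 = 7
u_3 = 5·7 = 9
u_4 = 5·9 = 6
(u_4) = (6) = (u_0), so the sequence has period 4.
399 ≡ 3 (mod 4), hence u_399 = u_3 = 9.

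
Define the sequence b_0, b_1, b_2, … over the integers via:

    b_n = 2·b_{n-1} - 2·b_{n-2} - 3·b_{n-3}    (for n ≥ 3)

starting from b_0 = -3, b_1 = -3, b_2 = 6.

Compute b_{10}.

2427

b_3 = 2·6 + -2·-3 + -3·-3 = 27
b_4 = 2·27 + -2·6 + -3·-3 = 51
b_5 = 2·51 + -2·27 + -3·6 = 30
b_6 = 2·30 + -2·51 + -3·27 = -123
b_7 = 2·-123 + -2·30 + -3·51 = -459
b_8 = 2·-459 + -2·-123 + -3·30 = -762
b_9 = 2·-762 + -2·-459 + -3·-123 = -237
b_10 = 2·-237 + -2·-762 + -3·-459 = 2427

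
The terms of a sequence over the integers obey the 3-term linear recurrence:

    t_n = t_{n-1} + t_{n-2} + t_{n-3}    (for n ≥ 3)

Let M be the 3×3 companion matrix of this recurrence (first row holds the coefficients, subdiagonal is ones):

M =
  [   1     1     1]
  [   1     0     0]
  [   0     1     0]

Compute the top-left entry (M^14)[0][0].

(M^14)[0][0] is the top entry after applying M 14 times to the unit state (1, 0, 0). Equivalently it is h_{16} for the auxiliary sequence (h_n) obeying the same recurrence with h_2 = 1 and h_i = 0 for 0 ≤ i < 2:
h_3 = 1·1 + 1·0 + 1·0 = 1
h_4 = 1·1 + 1·1 + 1·0 = 2
h_5 = 1·2 + 1·1 + 1·1 = 4
h_6 = 1·4 + 1·2 + 1·1 = 7
h_7 = 1·7 + 1·4 + 1·2 = 13
h_8 = 1·13 + 1·7 + 1·4 = 24
h_9 = 1·24 + 1·13 + 1·7 = 44
h_10 = 1·44 + 1·24 + 1·13 = 81
h_11 = 1·81 + 1·44 + 1·24 = 149
h_12 = 1·149 + 1·81 + 1·44 = 274
h_13 = 1·274 + 1·149 + 1·81 = 504
h_14 = 1·504 + 1·274 + 1·149 = 927
h_15 = 1·927 + 1·504 + 1·274 = 1705
h_16 = 1·1705 + 1·927 + 1·504 = 3136

3136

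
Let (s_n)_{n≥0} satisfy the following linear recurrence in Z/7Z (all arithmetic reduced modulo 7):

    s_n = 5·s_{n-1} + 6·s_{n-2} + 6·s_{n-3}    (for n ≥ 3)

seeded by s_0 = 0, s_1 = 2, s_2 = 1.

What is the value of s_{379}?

5

s_3 = 5·1 + 6·2 + 6·0 = 3
s_4 = 5·3 + 6·1 + 6·2 = 5
s_5 = 5·5 + 6·3 + 6·1 = 0
s_6 = 5·0 + 6·5 + 6·3 = 6
s_7 = 5·6 + 6·0 + 6·5 = 4
s_8 = 5·4 + 6·6 + 6·0 = 0
s_9 = 5·0 + 6·4 + 6·6 = 4
s_10 = 5·4 + 6·0 + 6·4 = 2
s_11 = 5·2 + 6·4 + 6·0 = 6
s_12 = 5·6 + 6·2 + 6·4 = 3
s_13 = 5·3 + 6·6 + 6·2 = 0
s_14 = 5·0 + 6·3 + 6·6 = 5
s_15 = 5·5 + 6·0 + 6·3 = 1
s_16 = 5·1 + 6·5 + 6·0 = 0
s_17 = 5·0 + 6·1 + 6·5 = 1
s_18 = 5·1 + 6·0 + 6·1 = 4
s_19 = 5·4 + 6·1 + 6·0 = 5
s_20 = 5·5 + 6·4 + 6·1 = 6
s_21 = 5·6 + 6·5 + 6·4 = 0
s_22 = 5·0 + 6·6 + 6·5 = 3
s_23 = 5·3 + 6·0 + 6·6 = 2
s_24 = 5·2 + 6·3 + 6·0 = 0
s_25 = 5·0 + 6·2 + 6·3 = 2
s_26 = 5·2 + 6·0 + 6·2 = 1
(s_24, s_25, s_26) = (0, 2, 1) = (s_0, s_1, s_2), so the sequence has period 24.
379 ≡ 19 (mod 24), hence s_379 = s_19 = 5.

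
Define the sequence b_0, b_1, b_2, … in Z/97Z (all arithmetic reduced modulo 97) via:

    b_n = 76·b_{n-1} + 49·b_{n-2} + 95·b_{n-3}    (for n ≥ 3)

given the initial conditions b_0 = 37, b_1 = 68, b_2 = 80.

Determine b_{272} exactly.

53

b_3 = 76·80 + 49·68 + 95·37 = 26
b_4 = 76·26 + 49·80 + 95·68 = 37
b_5 = 76·37 + 49·26 + 95·80 = 46
b_6 = 76·46 + 49·37 + 95·26 = 19
b_7 = 76·19 + 49·46 + 95·37 = 35
b_8 = 76·35 + 49·19 + 95·46 = 7
Continuing the recurrence:
  b_9 = 75;  b_10 = 56;  b_11 = 60;  b_12 = 73;  b_13 = 34;  b_14 = 27
  b_15 = 80;  b_16 = 60;  b_17 = 84;  b_18 = 46;  b_19 = 23;  b_20 = 51
  b_21 = 61;  b_22 = 8;  b_23 = 3;  b_24 = 13;  b_25 = 52;  b_26 = 24
  b_27 = 78;  b_28 = 16;  b_29 = 43;  b_30 = 16;  b_31 = 90;  b_32 = 69
  b_33 = 19;  b_34 = 86;  b_35 = 54;  b_36 = 35;  b_37 = 90;  b_38 = 8
  b_39 = 1;  b_40 = 94;  b_41 = 96;  b_42 = 66;  b_43 = 26;  b_44 = 71
  b_45 = 39;  b_46 = 86;  b_47 = 60;  b_48 = 63;  b_49 = 87;  b_50 = 73
  b_51 = 82;  b_52 = 32;  b_53 = 96;  b_54 = 67;  b_55 = 32;  b_56 = 91
  b_57 = 8;  b_58 = 56;  b_59 = 4;  b_60 = 25;  b_61 = 44;  b_62 = 2
  b_63 = 27;  b_64 = 25;  b_65 = 18;  b_66 = 17;  b_67 = 87;  b_68 = 37
  b_69 = 57;  b_70 = 54;  b_71 = 33;  b_72 = 93;  b_73 = 41;  b_74 = 41
  b_75 = 89;  b_76 = 58;  b_77 = 54;  b_78 = 75;  b_79 = 82;  b_80 = 2
  b_81 = 43;  b_82 = 1;  b_83 = 45;  b_84 = 85;  b_85 = 30;  b_86 = 50
  b_87 = 56;  b_88 = 50;  b_89 = 42;  b_90 = 1;  b_91 = 94;  b_92 = 28
  b_93 = 39;  b_94 = 74;  b_95 = 10;  b_96 = 40;  b_97 = 84;  b_98 = 79
  b_99 = 49;  b_100 = 55;  b_101 = 21;  b_102 = 22;  b_103 = 69;  b_104 = 72
  b_105 = 79;  b_106 = 82;  b_107 = 65;  b_108 = 70;  b_109 = 96;  b_110 = 23
  b_111 = 7;  b_112 = 12;  b_113 = 45;  b_114 = 17;  b_115 = 78;  b_116 = 75
  b_117 = 79;  b_118 = 17;  b_119 = 66;  b_120 = 65;  b_121 = 89;  b_122 = 20
  b_123 = 28;  b_124 = 20;  b_125 = 39;  b_126 = 8;  b_127 = 54;  b_128 = 53
  b_129 = 62;  b_130 = 23;  b_131 = 24;  b_132 = 14;  b_133 = 60;  b_134 = 57
  b_135 = 66;  b_136 = 26;  b_137 = 52;  b_138 = 50;  b_139 = 88;  b_140 = 13
  b_141 = 59;  b_142 = 95;  b_143 = 94;  b_144 = 41;  b_145 = 63;  b_146 = 13
  b_147 = 16;  b_148 = 78;  b_149 = 90;  b_150 = 57;  b_151 = 50;  b_152 = 11
  b_153 = 68;  b_154 = 78;  b_155 = 23;  b_156 = 2;  b_157 = 56;  b_158 = 40
  b_159 = 57;  b_160 = 69;  b_161 = 3;  b_162 = 3;  b_163 = 43;  b_164 = 14
  b_165 = 61;  b_166 = 95;  b_167 = 93;  b_168 = 58;  b_169 = 45;  b_170 = 62
  b_171 = 11;  b_172 = 1;  b_173 = 6;  b_174 = 95;  b_175 = 43;  b_176 = 54
  b_177 = 7;  b_178 = 85;  b_179 = 2;  b_180 = 35;  b_181 = 66;  b_182 = 34
  b_183 = 25;  b_184 = 39;  b_185 = 47;  b_186 = 1;  b_187 = 70;  b_188 = 37
  b_189 = 32;  b_190 = 31;  b_191 = 67;  b_192 = 48;  b_193 = 79;  b_194 = 74
  b_195 = 87;  b_196 = 89;  b_197 = 15;  b_198 = 89;  b_199 = 46;  b_200 = 67
  b_201 = 87;  b_202 = 6;  b_203 = 26;  b_204 = 59;  b_205 = 23;  b_206 = 28
  b_207 = 33;  b_208 = 51;  b_209 = 5;  b_210 = 0;  b_211 = 46;  b_212 = 91
  b_213 = 52;  b_214 = 74;  b_215 = 36;  b_216 = 50;  b_217 = 81;  b_218 = 95
  b_219 = 31;  b_220 = 59;  b_221 = 90;  b_222 = 66;  b_223 = 93;  b_224 = 34
  b_225 = 25;  b_226 = 82;  b_227 = 17;  b_228 = 22;  b_229 = 13;  b_230 = 92
  b_231 = 19;  b_232 = 9;  b_233 = 73;  b_234 = 34;  b_235 = 32;  b_236 = 72
  b_237 = 85;  b_238 = 30;  b_239 = 93;  b_240 = 26;  b_241 = 71;  b_242 = 82
  b_243 = 56;  b_244 = 81;  b_245 = 6;  b_246 = 45;  b_247 = 60;  b_248 = 60
  b_249 = 38;  b_250 = 82;  b_251 = 20;  b_252 = 30;  b_253 = 89;  b_254 = 46
  b_255 = 37;  b_256 = 38;  b_257 = 50;  b_258 = 59;  b_259 = 68;  b_260 = 5
  b_261 = 5;  b_262 = 4;  b_263 = 54;  b_264 = 22;  b_265 = 42;  b_266 = 88
  b_267 = 69;  b_268 = 63;  b_269 = 39;  b_270 = 93
b_271 = 76·93 + 49·39 + 95·63 = 26
b_272 = 76·26 + 49·93 + 95·39 = 53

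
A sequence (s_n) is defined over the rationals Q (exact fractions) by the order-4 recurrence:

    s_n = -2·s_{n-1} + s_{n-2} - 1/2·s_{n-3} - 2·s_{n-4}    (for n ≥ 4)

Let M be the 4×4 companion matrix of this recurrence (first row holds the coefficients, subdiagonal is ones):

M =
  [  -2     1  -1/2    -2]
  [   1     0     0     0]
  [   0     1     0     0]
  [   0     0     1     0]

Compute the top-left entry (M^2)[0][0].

5

(M^2)[0][0] is the top entry after applying M 2 times to the unit state (1, 0, 0, 0). Equivalently it is h_{5} for the auxiliary sequence (h_n) obeying the same recurrence with h_3 = 1 and h_i = 0 for 0 ≤ i < 3:
h_4 = -2·1 + 1·0 + -1/2·0 + -2·0 = -2
h_5 = -2·-2 + 1·1 + -1/2·0 + -2·0 = 5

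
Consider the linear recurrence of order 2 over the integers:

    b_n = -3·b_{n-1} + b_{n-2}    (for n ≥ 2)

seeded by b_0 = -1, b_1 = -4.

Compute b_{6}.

b_2 = -3·-4 + 1·-1 = 11
b_3 = -3·11 + 1·-4 = -37
b_4 = -3·-37 + 1·11 = 122
b_5 = -3·122 + 1·-37 = -403
b_6 = -3·-403 + 1·122 = 1331

1331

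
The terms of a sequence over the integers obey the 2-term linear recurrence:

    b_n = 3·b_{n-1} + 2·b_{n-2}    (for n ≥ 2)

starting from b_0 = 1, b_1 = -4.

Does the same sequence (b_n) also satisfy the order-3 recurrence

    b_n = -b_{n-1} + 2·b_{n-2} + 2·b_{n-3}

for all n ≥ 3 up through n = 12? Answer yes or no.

Terms b_0..b_12: 1, -4, -10, -38, -134, -478, -1702, -6062, -21590, -76894, -273862, -975374, -3473846
n=3: candidate gives 4, actual b_3 = -38 ✗

no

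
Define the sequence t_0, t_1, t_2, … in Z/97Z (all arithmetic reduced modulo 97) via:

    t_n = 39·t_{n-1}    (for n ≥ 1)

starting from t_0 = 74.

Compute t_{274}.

60

t_1 = 39·74 = 73
t_2 = 39·73 = 34
t_3 = 39·34 = 65
t_4 = 39·65 = 13
t_5 = 39·13 = 22
t_6 = 39·22 = 82
t_7 = 39·82 = 94
t_8 = 39·94 = 77
t_9 = 39·77 = 93
t_10 = 39·93 = 38
t_11 = 39·38 = 27
t_12 = 39·27 = 83
t_13 = 39·83 = 36
t_14 = 39·36 = 46
t_15 = 39·46 = 48
t_16 = 39·48 = 29
t_17 = 39·29 = 64
t_18 = 39·64 = 71
t_19 = 39·71 = 53
t_20 = 39·53 = 30
t_21 = 39·30 = 6
t_22 = 39·6 = 40
t_23 = 39·40 = 8
t_24 = 39·8 = 21
t_25 = 39·21 = 43
t_26 = 39·43 = 28
t_27 = 39·28 = 25
t_28 = 39·25 = 5
t_29 = 39·5 = 1
t_30 = 39·1 = 39
t_31 = 39·39 = 66
t_32 = 39·66 = 52
t_33 = 39·52 = 88
t_34 = 39·88 = 37
t_35 = 39·37 = 85
t_36 = 39·85 = 17
t_37 = 39·17 = 81
t_38 = 39·81 = 55
t_39 = 39·55 = 11
t_40 = 39·11 = 41
t_41 = 39·41 = 47
t_42 = 39·47 = 87
t_43 = 39·87 = 95
t_44 = 39·95 = 19
t_45 = 39·19 = 62
t_46 = 39·62 = 90
t_47 = 39·90 = 18
t_48 = 39·18 = 23
t_49 = 39·23 = 24
t_50 = 39·24 = 63
t_51 = 39·63 = 32
t_52 = 39·32 = 84
t_53 = 39·84 = 75
t_54 = 39·75 = 15
t_55 = 39·15 = 3
t_56 = 39·3 = 20
t_57 = 39·20 = 4
t_58 = 39·4 = 59
t_59 = 39·59 = 70
t_60 = 39·70 = 14
t_61 = 39·14 = 61
t_62 = 39·61 = 51
t_63 = 39·51 = 49
t_64 = 39·49 = 68
t_65 = 39·68 = 33
t_66 = 39·33 = 26
t_67 = 39·26 = 44
t_68 = 39·44 = 67
t_69 = 39·67 = 91
t_70 = 39·91 = 57
t_71 = 39·57 = 89
t_72 = 39·89 = 76
t_73 = 39·76 = 54
t_74 = 39·54 = 69
t_75 = 39·69 = 72
t_76 = 39·72 = 92
t_77 = 39·92 = 96
t_78 = 39·96 = 58
t_79 = 39·58 = 31
t_80 = 39·31 = 45
t_81 = 39·45 = 9
t_82 = 39·9 = 60
t_83 = 39·60 = 12
t_84 = 39·12 = 80
t_85 = 39·80 = 16
t_86 = 39·16 = 42
t_87 = 39·42 = 86
t_88 = 39·86 = 56
t_89 = 39·56 = 50
t_90 = 39·50 = 10
t_91 = 39·10 = 2
t_92 = 39·2 = 78
t_93 = 39·78 = 35
t_94 = 39·35 = 7
t_95 = 39·7 = 79
t_96 = 39·79 = 74
(t_96) = (74) = (t_0), so the sequence has period 96.
274 ≡ 82 (mod 96), hence t_274 = t_82 = 60.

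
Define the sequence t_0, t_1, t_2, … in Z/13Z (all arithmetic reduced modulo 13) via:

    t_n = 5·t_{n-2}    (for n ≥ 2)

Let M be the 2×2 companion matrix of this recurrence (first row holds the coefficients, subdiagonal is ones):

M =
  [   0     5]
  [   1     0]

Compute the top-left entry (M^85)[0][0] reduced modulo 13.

0

(M^85)[0][0] is the top entry after applying M 85 times to the unit state (1, 0). Equivalently it is h_{86} for the auxiliary sequence (h_n) obeying the same recurrence with h_1 = 1 and h_i = 0 for 0 ≤ i < 1:
h_2 = 0·1 + 5·0 = 0
h_3 = 0·0 + 5·1 = 5
h_4 = 0·5 + 5·0 = 0
h_5 = 0·0 + 5·5 = 12
h_6 = 0·12 + 5·0 = 0
h_7 = 0·0 + 5·12 = 8
h_8 = 0·8 + 5·0 = 0
h_9 = 0·0 + 5·8 = 1
(h_8, h_9) = (0, 1) = (h_0, h_1), so the sequence has period 8.
86 ≡ 6 (mod 8), hence h_86 = h_6 = 0.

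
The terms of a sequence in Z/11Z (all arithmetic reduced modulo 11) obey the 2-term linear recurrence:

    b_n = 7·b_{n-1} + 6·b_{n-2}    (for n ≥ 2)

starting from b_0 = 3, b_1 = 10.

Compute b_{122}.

b_2 = 7·10 + 6·3 = 0
b_3 = 7·0 + 6·10 = 5
b_4 = 7·5 + 6·0 = 2
b_5 = 7·2 + 6·5 = 0
b_6 = 7·0 + 6·2 = 1
b_7 = 7·1 + 6·0 = 7
b_8 = 7·7 + 6·1 = 0
b_9 = 7·0 + 6·7 = 9
b_10 = 7·9 + 6·0 = 8
b_11 = 7·8 + 6·9 = 0
b_12 = 7·0 + 6·8 = 4
b_13 = 7·4 + 6·0 = 6
b_14 = 7·6 + 6·4 = 0
b_15 = 7·0 + 6·6 = 3
b_16 = 7·3 + 6·0 = 10
(b_15, b_16) = (3, 10) = (b_0, b_1), so the sequence has period 15.
122 ≡ 2 (mod 15), hence b_122 = b_2 = 0.

0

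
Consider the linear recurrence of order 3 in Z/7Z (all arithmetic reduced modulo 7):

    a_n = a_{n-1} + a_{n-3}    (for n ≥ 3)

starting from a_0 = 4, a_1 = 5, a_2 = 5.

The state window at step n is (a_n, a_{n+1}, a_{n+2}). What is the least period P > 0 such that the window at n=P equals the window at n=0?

57

n=0: window = (4, 5, 5)
n=1: window = (5, 5, 2)
n=2: window = (5, 2, 0)
n=3: window = (2, 0, 5)
n=4: window = (0, 5, 0)
n=5: window = (5, 0, 0)
n=6: window = (0, 0, 5)
n=7: window = (0, 5, 5)
n=8: window = (5, 5, 5)
n=9: window = (5, 5, 3)
n=10: window = (5, 3, 1)
n=11: window = (3, 1, 6)
n=12: window = (1, 6, 2)
n=13: window = (6, 2, 3)
n=14: window = (2, 3, 2)
n=15: window = (3, 2, 4)
n=16: window = (2, 4, 0)
n=17: window = (4, 0, 2)
n=18: window = (0, 2, 6)
n=19: window = (2, 6, 6)
n=20: window = (6, 6, 1)
n=21: window = (6, 1, 0)
n=22: window = (1, 0, 6)
n=23: window = (0, 6, 0)
n=24: window = (6, 0, 0)
n=25: window = (0, 0, 6)
n=26: window = (0, 6, 6)
n=27: window = (6, 6, 6)
n=28: window = (6, 6, 5)
n=29: window = (6, 5, 4)
n=30: window = (5, 4, 3)
n=31: window = (4, 3, 1)
n=32: window = (3, 1, 5)
n=33: window = (1, 5, 1)
n=34: window = (5, 1, 2)
n=35: window = (1, 2, 0)
n=36: window = (2, 0, 1)
n=37: window = (0, 1, 3)
n=38: window = (1, 3, 3)
n=39: window = (3, 3, 4)
n=40: window = (3, 4, 0)
…
n=55: window = (1, 0, 4)
n=56: window = (0, 4, 5)
n=57: window = (4, 5, 5)
window at n=57 equals window at n=0 → period = 57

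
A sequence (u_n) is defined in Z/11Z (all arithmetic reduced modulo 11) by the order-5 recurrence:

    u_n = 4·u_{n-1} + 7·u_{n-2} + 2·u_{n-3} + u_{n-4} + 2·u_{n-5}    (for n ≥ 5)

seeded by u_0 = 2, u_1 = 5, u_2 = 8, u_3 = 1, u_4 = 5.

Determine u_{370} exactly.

u_5 = 4·5 + 7·1 + 2·8 + 1·5 + 2·2 = 8
u_6 = 4·8 + 7·5 + 2·1 + 1·8 + 2·5 = 10
u_7 = 4·10 + 7·8 + 2·5 + 1·1 + 2·8 = 2
u_8 = 4·2 + 7·10 + 2·8 + 1·5 + 2·1 = 2
u_9 = 4·2 + 7·2 + 2·10 + 1·8 + 2·5 = 5
u_10 = 4·5 + 7·2 + 2·2 + 1·10 + 2·8 = 9
Continuing the recurrence:
  u_11 = 9;  u_12 = 5;  u_13 = 0;  u_14 = 6;  u_15 = 6;  u_16 = 1
  u_17 = 2;  u_18 = 0;  u_19 = 1;  u_20 = 10;  u_21 = 7;  u_22 = 5
  u_23 = 2;  u_24 = 3;  u_25 = 8;  u_26 = 10;  u_27 = 4;  u_28 = 10
  u_29 = 3;  u_30 = 6;  u_31 = 1;  u_32 = 4;  u_33 = 3;  u_34 = 10
  u_35 = 5;  u_36 = 3;  u_37 = 1;  u_38 = 7;  u_39 = 0;  u_40 = 9
  u_41 = 2;  u_42 = 3;  u_43 = 3;  u_44 = 2;  u_45 = 0;  u_46 = 5
  u_47 = 0;  u_48 = 10;  u_49 = 10;  u_50 = 5;  u_51 = 10;  u_52 = 6
  u_53 = 2;  u_54 = 7;  u_55 = 8;  u_56 = 1;  u_57 = 0;  u_58 = 1
  u_59 = 6;  u_60 = 4;  u_61 = 7;  u_62 = 3;  u_63 = 0;  u_64 = 7
  u_65 = 5;  u_66 = 9;  u_67 = 3;  u_68 = 4;  u_69 = 8;  u_70 = 8
  u_71 = 7;  u_72 = 0;  u_73 = 4;  u_74 = 10;  u_75 = 3;  u_76 = 5
  u_77 = 10;  u_78 = 0;  u_79 = 4;  u_80 = 3;  u_81 = 5;  u_82 = 3
  u_83 = 2;  u_84 = 6;  u_85 = 0;  u_86 = 4;  u_87 = 3;  u_88 = 6
  u_89 = 10;  u_90 = 4;  u_91 = 10;  u_92 = 1;  u_93 = 5;  u_94 = 5
  u_95 = 9;  u_96 = 3;  u_97 = 4;  u_98 = 4;  u_99 = 3;  u_100 = 3
  u_101 = 7;  u_102 = 1;  u_103 = 4;  u_104 = 2;  u_105 = 7;  u_106 = 10
  u_107 = 0;  u_108 = 6;  u_109 = 0;  u_110 = 0;  u_111 = 10;  u_112 = 2
  u_113 = 2;  u_114 = 9;  u_115 = 9;  u_116 = 4;  u_117 = 4;  u_118 = 9
  u_119 = 0;  u_120 = 5;  u_121 = 6;  u_122 = 10;  u_123 = 0;  u_124 = 10
  u_125 = 10;  u_126 = 0;  u_127 = 0;  u_128 = 8;  u_129 = 7;  u_130 = 5
  u_131 = 8;  u_132 = 1;  u_133 = 5;  u_134 = 7;  u_135 = 6;  u_136 = 1
  u_137 = 1;  u_138 = 7;  u_139 = 2;  u_140 = 6;  u_141 = 0;  u_142 = 0
  u_143 = 6;  u_144 = 1;  u_145 = 3;  u_146 = 9;  u_147 = 10;  u_148 = 1
  u_149 = 9;  u_150 = 1;  u_151 = 9;  u_152 = 5;  u_153 = 8;  u_154 = 5
  u_155 = 9;  u_156 = 0;  u_157 = 3;  u_158 = 7;  u_159 = 2;  u_160 = 4
  u_161 = 3;  u_162 = 2;  u_163 = 9;  u_164 = 9;  u_165 = 4;  u_166 = 6
  u_167 = 6;  u_168 = 2;  u_169 = 7;  u_170 = 2;  u_171 = 2;  u_172 = 6
  u_173 = 9;  u_174 = 10;  u_175 = 0;  u_176 = 10;  u_177 = 4;  u_178 = 4
  u_179 = 7;  u_180 = 8;  u_181 = 3;  u_182 = 6;  u_183 = 10;  u_184 = 0
  u_185 = 2;  u_186 = 7;  u_187 = 9;  u_188 = 10;  u_189 = 9;  u_190 = 3
  u_191 = 8;  u_192 = 0;  u_193 = 3;  u_194 = 5;  u_195 = 0;  u_196 = 2
  u_197 = 10;  u_198 = 10;  u_199 = 3;  u_200 = 5;  u_201 = 9;  u_202 = 8
  u_203 = 7;  u_204 = 3;  u_205 = 8;  u_206 = 5;  u_207 = 6;  u_208 = 4
  u_209 = 5;  u_210 = 4;  u_211 = 9;  u_212 = 2;  u_213 = 4;  u_214 = 7
  u_215 = 0;  u_216 = 0;  u_217 = 0;  u_218 = 4;  u_219 = 8;  u_220 = 5
  u_221 = 7;  u_222 = 6;  u_223 = 0;  u_224 = 0;  u_225 = 7;  u_226 = 4
  u_227 = 0;  u_228 = 9;  u_229 = 7;  u_230 = 10;  u_231 = 5;  u_232 = 3
  u_233 = 4;  u_234 = 5;  u_235 = 2;  u_236 = 9;  u_237 = 4;  u_238 = 8
  u_239 = 2;  u_240 = 8;  u_241 = 7;  u_242 = 5;  u_243 = 4;  u_244 = 0
  u_245 = 6;  u_246 = 7;  u_247 = 7;  u_248 = 9;  u_249 = 6;  u_250 = 10
  u_251 = 0;  u_252 = 6;  u_253 = 2;  u_254 = 6;  u_255 = 4;  u_256 = 2
  u_257 = 7;  u_258 = 5;  u_259 = 1;  u_260 = 8;  u_261 = 5;  u_262 = 9
  u_263 = 10;  u_264 = 2;  u_265 = 7;  u_266 = 4;  u_267 = 9;  u_268 = 1
  u_269 = 9;  u_270 = 2;  u_271 = 2;  u_272 = 4;  u_273 = 1;  u_274 = 1
  u_275 = 3;  u_276 = 7;  u_277 = 5;  u_278 = 1;  u_279 = 3;  u_280 = 9
  u_281 = 1;  u_282 = 7;  u_283 = 3;  u_284 = 1;  u_285 = 3;  u_286 = 1
  u_287 = 0;  u_288 = 9;  u_289 = 10;  u_290 = 0;  u_291 = 2;  u_292 = 4
  u_293 = 3;  u_294 = 9;  u_295 = 1;  u_296 = 4;  u_297 = 8;  u_298 = 0
  u_299 = 6;  u_300 = 2;  u_301 = 0;  u_302 = 9;  u_303 = 2;  u_304 = 8
  u_305 = 2;  u_306 = 0;  u_307 = 6;  u_308 = 7;  u_309 = 0;  u_310 = 10
  u_311 = 5;  u_312 = 10;  u_313 = 10;  u_314 = 9;  u_315 = 8;  u_316 = 3
  u_317 = 6;  u_318 = 2;  u_319 = 5;  u_320 = 10;  u_321 = 3;  u_322 = 7
  u_323 = 1;  u_324 = 2;  u_325 = 8;  u_326 = 6;  u_327 = 0;  u_328 = 7
  u_329 = 8;  u_330 = 4;  u_331 = 10;  u_332 = 3;  u_333 = 2;  u_334 = 3
  u_335 = 6;  u_336 = 6;  u_337 = 3;  u_338 = 7;  u_339 = 7;  u_340 = 2
  u_341 = 9;  u_342 = 0;  u_343 = 0;  u_344 = 1;  u_345 = 6;  u_346 = 5
  u_347 = 9;  u_348 = 7;  u_349 = 10;  u_350 = 3;  u_351 = 5;  u_352 = 9
  u_353 = 2;  u_354 = 5;  u_355 = 8;  u_356 = 2;  u_357 = 6;  u_358 = 8
  u_359 = 8;  u_360 = 8;  u_361 = 4;  u_362 = 9;  u_363 = 5;  u_364 = 5
  u_365 = 5;  u_366 = 5;  u_367 = 0;  u_368 = 5
u_369 = 4·5 + 7·0 + 2·5 + 1·5 + 2·5 = 1
u_370 = 4·1 + 7·5 + 2·0 + 1·5 + 2·5 = 10

10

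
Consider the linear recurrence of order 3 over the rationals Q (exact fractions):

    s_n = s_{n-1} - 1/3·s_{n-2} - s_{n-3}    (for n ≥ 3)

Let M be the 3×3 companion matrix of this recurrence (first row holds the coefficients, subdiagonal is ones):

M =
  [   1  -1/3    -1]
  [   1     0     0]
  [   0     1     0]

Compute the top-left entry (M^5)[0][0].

-7/3

(M^5)[0][0] is the top entry after applying M 5 times to the unit state (1, 0, 0). Equivalently it is h_{7} for the auxiliary sequence (h_n) obeying the same recurrence with h_2 = 1 and h_i = 0 for 0 ≤ i < 2:
h_3 = 1·1 + -1/3·0 + -1·0 = 1
h_4 = 1·1 + -1/3·1 + -1·0 = 2/3
h_5 = 1·2/3 + -1/3·1 + -1·1 = -2/3
h_6 = 1·-2/3 + -1/3·2/3 + -1·1 = -17/9
h_7 = 1·-17/9 + -1/3·-2/3 + -1·2/3 = -7/3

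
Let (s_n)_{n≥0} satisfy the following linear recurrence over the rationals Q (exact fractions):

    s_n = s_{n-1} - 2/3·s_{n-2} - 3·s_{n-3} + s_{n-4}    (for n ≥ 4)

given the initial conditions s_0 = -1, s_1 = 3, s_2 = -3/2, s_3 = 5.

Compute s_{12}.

s_4 = 1·5 + -2/3·-3/2 + -3·3 + 1·-1 = -4
s_5 = 1·-4 + -2/3·5 + -3·-3/2 + 1·3 = 1/6
s_6 = 1·1/6 + -2/3·-4 + -3·5 + 1·-3/2 = -41/3
s_7 = 1·-41/3 + -2/3·1/6 + -3·-4 + 1·5 = 29/9
s_8 = 1·29/9 + -2/3·-41/3 + -3·1/6 + 1·-4 = 47/6
s_9 = 1·47/6 + -2/3·29/9 + -3·-41/3 + 1·1/6 = 1265/27
s_10 = 1·1265/27 + -2/3·47/6 + -3·29/9 + 1·-41/3 = 494/27
s_11 = 1·494/27 + -2/3·1265/27 + -3·47/6 + 1·29/9 = -5381/162
s_12 = 1·-5381/162 + -2/3·494/27 + -3·1265/27 + 1·47/6 = -14429/81

-14429/81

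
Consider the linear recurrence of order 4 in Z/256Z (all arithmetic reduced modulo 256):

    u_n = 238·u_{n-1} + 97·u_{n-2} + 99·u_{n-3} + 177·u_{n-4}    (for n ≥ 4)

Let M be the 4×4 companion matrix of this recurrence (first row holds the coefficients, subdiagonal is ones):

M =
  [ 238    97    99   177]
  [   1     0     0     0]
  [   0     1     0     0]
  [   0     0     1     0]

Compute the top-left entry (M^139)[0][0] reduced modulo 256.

224

(M^139)[0][0] is the top entry after applying M 139 times to the unit state (1, 0, 0, 0). Equivalently it is h_{142} for the auxiliary sequence (h_n) obeying the same recurrence with h_3 = 1 and h_i = 0 for 0 ≤ i < 3:
h_4 = 238·1 + 97·0 + 99·0 + 177·0 = 238
h_5 = 238·238 + 97·1 + 99·0 + 177·0 = 165
h_6 = 238·165 + 97·238 + 99·1 + 177·0 = 247
h_7 = 238·247 + 97·165 + 99·238 + 177·1 = 226
h_8 = 238·226 + 97·247 + 99·165 + 177·238 = 16
h_9 = 238·16 + 97·226 + 99·247 + 177·165 = 28
Continuing the recurrence:
  h_10 = 69;  h_11 = 52;  h_12 = 97;  h_13 = 237;  h_14 = 232;  h_15 = 244
  h_16 = 120;  h_17 = 153;  h_18 = 122;  h_19 = 129;  h_20 = 75;  h_21 = 146
  h_22 = 100;  h_23 = 124;  h_24 = 125;  h_25 = 208;  h_26 = 213;  h_27 = 233
  h_28 = 48;  h_29 = 24;  h_30 = 224;  h_31 = 1;  h_32 = 70;  h_33 = 173
  h_34 = 159;  h_35 = 34;  h_36 = 40;  h_37 = 44;  h_38 = 37;  h_39 = 12
  h_40 = 217;  h_41 = 5;  h_42 = 24;  h_43 = 108;  h_44 = 120;  h_45 = 57
  h_46 = 210;  h_47 = 233;  h_48 = 51;  h_49 = 82;  h_50 = 220;  h_51 = 108
  h_52 = 189;  h_53 = 104;  h_54 = 45;  h_55 = 1;  h_56 = 224;  h_57 = 240
  h_58 = 128;  h_59 = 65;  h_60 = 158;  h_61 = 245;  h_62 = 71;  h_63 = 226
  h_64 = 0;  h_65 = 124;  h_66 = 197;  h_67 = 100;  h_68 = 145;  h_69 = 157
  h_70 = 200;  h_71 = 164;  h_72 = 56;  h_73 = 25;  h_74 = 42;  h_75 = 145
  h_76 = 27;  h_77 = 146;  h_78 = 20;  h_79 = 156;  h_80 = 189;  h_81 = 128
  h_82 = 197;  h_83 = 153;  h_84 = 16;  h_85 = 136;  h_86 = 224;  h_87 = 193
  h_88 = 246;  h_89 = 125;  h_90 = 239;  h_91 = 34;  h_92 = 152;  h_93 = 12
  h_94 = 37;  h_95 = 60;  h_96 = 137;  h_97 = 181;  h_98 = 248;  h_99 = 156
  h_100 = 184;  h_101 = 57;  h_102 = 130;  h_103 = 121;  h_104 = 3;  h_105 = 82
  h_106 = 12;  h_107 = 12;  h_108 = 125;  h_109 = 24;  h_110 = 157;  h_111 = 177
  h_112 = 192;  h_113 = 224;  h_114 = 0;  h_115 = 129;  h_116 = 78;  h_117 = 69
  h_118 = 151;  h_119 = 226;  h_120 = 240;  h_121 = 220;  h_122 = 69;  h_123 = 148
  h_124 = 193;  h_125 = 77;  h_126 = 168;  h_127 = 84;  h_128 = 248;  h_129 = 153
  h_130 = 218;  h_131 = 161;  h_132 = 235;  h_133 = 146;  h_134 = 196;  h_135 = 188
  h_136 = 253;  h_137 = 48;  h_138 = 181;  h_139 = 73;  h_140 = 240
h_141 = 238·240 + 97·73 + 99·181 + 177·48 = 248
h_142 = 238·248 + 97·240 + 99·73 + 177·181 = 224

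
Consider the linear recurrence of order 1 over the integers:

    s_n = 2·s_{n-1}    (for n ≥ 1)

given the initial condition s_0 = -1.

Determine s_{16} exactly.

s_1 = 2·-1 = -2
s_2 = 2·-2 = -4
s_3 = 2·-4 = -8
s_4 = 2·-8 = -16
s_5 = 2·-16 = -32
s_6 = 2·-32 = -64
s_7 = 2·-64 = -128
s_8 = 2·-128 = -256
s_9 = 2·-256 = -512
s_10 = 2·-512 = -1024
s_11 = 2·-1024 = -2048
s_12 = 2·-2048 = -4096
s_13 = 2·-4096 = -8192
s_14 = 2·-8192 = -16384
s_15 = 2·-16384 = -32768
s_16 = 2·-32768 = -65536

-65536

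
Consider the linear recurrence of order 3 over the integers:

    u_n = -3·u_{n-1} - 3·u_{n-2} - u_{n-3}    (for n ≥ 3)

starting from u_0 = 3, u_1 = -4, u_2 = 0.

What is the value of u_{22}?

-1130

u_3 = -3·0 + -3·-4 + -1·3 = 9
u_4 = -3·9 + -3·0 + -1·-4 = -23
u_5 = -3·-23 + -3·9 + -1·0 = 42
u_6 = -3·42 + -3·-23 + -1·9 = -66
u_7 = -3·-66 + -3·42 + -1·-23 = 95
u_8 = -3·95 + -3·-66 + -1·42 = -129
u_9 = -3·-129 + -3·95 + -1·-66 = 168
u_10 = -3·168 + -3·-129 + -1·95 = -212
u_11 = -3·-212 + -3·168 + -1·-129 = 261
u_12 = -3·261 + -3·-212 + -1·168 = -315
u_13 = -3·-315 + -3·261 + -1·-212 = 374
u_14 = -3·374 + -3·-315 + -1·261 = -438
u_15 = -3·-438 + -3·374 + -1·-315 = 507
u_16 = -3·507 + -3·-438 + -1·374 = -581
u_17 = -3·-581 + -3·507 + -1·-438 = 660
u_18 = -3·660 + -3·-581 + -1·507 = -744
u_19 = -3·-744 + -3·660 + -1·-581 = 833
u_20 = -3·833 + -3·-744 + -1·660 = -927
u_21 = -3·-927 + -3·833 + -1·-744 = 1026
u_22 = -3·1026 + -3·-927 + -1·833 = -1130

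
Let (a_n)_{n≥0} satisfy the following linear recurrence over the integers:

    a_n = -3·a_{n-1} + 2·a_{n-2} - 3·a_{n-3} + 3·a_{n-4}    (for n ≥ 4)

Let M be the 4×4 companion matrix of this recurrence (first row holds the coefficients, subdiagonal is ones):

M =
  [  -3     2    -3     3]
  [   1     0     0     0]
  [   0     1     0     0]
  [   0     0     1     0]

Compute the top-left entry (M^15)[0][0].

-371765418

(M^15)[0][0] is the top entry after applying M 15 times to the unit state (1, 0, 0, 0). Equivalently it is h_{18} for the auxiliary sequence (h_n) obeying the same recurrence with h_3 = 1 and h_i = 0 for 0 ≤ i < 3:
h_4 = -3·1 + 2·0 + -3·0 + 3·0 = -3
h_5 = -3·-3 + 2·1 + -3·0 + 3·0 = 11
h_6 = -3·11 + 2·-3 + -3·1 + 3·0 = -42
h_7 = -3·-42 + 2·11 + -3·-3 + 3·1 = 160
h_8 = -3·160 + 2·-42 + -3·11 + 3·-3 = -606
h_9 = -3·-606 + 2·160 + -3·-42 + 3·11 = 2297
h_10 = -3·2297 + 2·-606 + -3·160 + 3·-42 = -8709
h_11 = -3·-8709 + 2·2297 + -3·-606 + 3·160 = 33019
h_12 = -3·33019 + 2·-8709 + -3·2297 + 3·-606 = -125184
h_13 = -3·-125184 + 2·33019 + -3·-8709 + 3·2297 = 474608
h_14 = -3·474608 + 2·-125184 + -3·33019 + 3·-8709 = -1799376
h_15 = -3·-1799376 + 2·474608 + -3·-125184 + 3·33019 = 6821953
h_16 = -3·6821953 + 2·-1799376 + -3·474608 + 3·-125184 = -25863987
h_17 = -3·-25863987 + 2·6821953 + -3·-1799376 + 3·474608 = 98057819
h_18 = -3·98057819 + 2·-25863987 + -3·6821953 + 3·-1799376 = -371765418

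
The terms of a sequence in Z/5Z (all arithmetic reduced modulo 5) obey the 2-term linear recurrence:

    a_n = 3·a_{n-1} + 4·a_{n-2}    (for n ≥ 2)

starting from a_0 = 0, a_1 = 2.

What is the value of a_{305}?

0

a_2 = 3·2 + 4·0 = 1
a_3 = 3·1 + 4·2 = 1
a_4 = 3·1 + 4·1 = 2
a_5 = 3·2 + 4·1 = 0
a_6 = 3·0 + 4·2 = 3
a_7 = 3·3 + 4·0 = 4
a_8 = 3·4 + 4·3 = 4
a_9 = 3·4 + 4·4 = 3
a_10 = 3·3 + 4·4 = 0
a_11 = 3·0 + 4·3 = 2
(a_10, a_11) = (0, 2) = (a_0, a_1), so the sequence has period 10.
305 ≡ 5 (mod 10), hence a_305 = a_5 = 0.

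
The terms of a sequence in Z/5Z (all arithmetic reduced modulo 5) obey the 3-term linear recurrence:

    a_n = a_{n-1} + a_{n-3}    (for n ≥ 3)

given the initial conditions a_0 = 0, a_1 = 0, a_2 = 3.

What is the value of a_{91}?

a_3 = 1·3 + 0·0 + 1·0 = 3
a_4 = 1·3 + 0·3 + 1·0 = 3
a_5 = 1·3 + 0·3 + 1·3 = 1
a_6 = 1·1 + 0·3 + 1·3 = 4
a_7 = 1·4 + 0·1 + 1·3 = 2
a_8 = 1·2 + 0·4 + 1·1 = 3
a_9 = 1·3 + 0·2 + 1·4 = 2
a_10 = 1·2 + 0·3 + 1·2 = 4
a_11 = 1·4 + 0·2 + 1·3 = 2
a_12 = 1·2 + 0·4 + 1·2 = 4
a_13 = 1·4 + 0·2 + 1·4 = 3
a_14 = 1·3 + 0·4 + 1·2 = 0
a_15 = 1·0 + 0·3 + 1·4 = 4
a_16 = 1·4 + 0·0 + 1·3 = 2
a_17 = 1·2 + 0·4 + 1·0 = 2
a_18 = 1·2 + 0·2 + 1·4 = 1
a_19 = 1·1 + 0·2 + 1·2 = 3
a_20 = 1·3 + 0·1 + 1·2 = 0
a_21 = 1·0 + 0·3 + 1·1 = 1
a_22 = 1·1 + 0·0 + 1·3 = 4
a_23 = 1·4 + 0·1 + 1·0 = 4
a_24 = 1·4 + 0·4 + 1·1 = 0
a_25 = 1·0 + 0·4 + 1·4 = 4
a_26 = 1·4 + 0·0 + 1·4 = 3
a_27 = 1·3 + 0·4 + 1·0 = 3
a_28 = 1·3 + 0·3 + 1·4 = 2
a_29 = 1·2 + 0·3 + 1·3 = 0
a_30 = 1·0 + 0·2 + 1·3 = 3
a_31 = 1·3 + 0·0 + 1·2 = 0
a_32 = 1·0 + 0·3 + 1·0 = 0
a_33 = 1·0 + 0·0 + 1·3 = 3
(a_31, a_32, a_33) = (0, 0, 3) = (a_0, a_1, a_2), so the sequence has period 31.
91 ≡ 29 (mod 31), hence a_91 = a_29 = 0.

0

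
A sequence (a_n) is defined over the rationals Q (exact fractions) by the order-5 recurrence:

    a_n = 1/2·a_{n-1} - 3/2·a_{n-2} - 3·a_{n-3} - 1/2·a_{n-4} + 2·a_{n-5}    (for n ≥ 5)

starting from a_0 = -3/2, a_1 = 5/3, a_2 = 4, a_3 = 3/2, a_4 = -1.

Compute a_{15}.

-19979561/12288

a_5 = 1/2·-1 + -3/2·3/2 + -3·4 + -1/2·5/3 + 2·-3/2 = -223/12
a_6 = 1/2·-223/12 + -3/2·-1 + -3·3/2 + -1/2·4 + 2·5/3 = -263/24
a_7 = 1/2·-263/24 + -3/2·-223/12 + -3·-1 + -1/2·3/2 + 2·4 = 1567/48
a_8 = 1/2·1567/48 + -3/2·-263/24 + -3·-223/12 + -1/2·-1 + 2·3/2 = 8833/96
a_9 = 1/2·8833/96 + -3/2·1567/48 + -3·-263/24 + -1/2·-223/12 + 2·-1 = 2381/64
a_10 = 1/2·2381/64 + -3/2·8833/96 + -3·1567/48 + -1/2·-263/24 + 2·-223/12 = -31877/128
a_11 = 1/2·-31877/128 + -3/2·2381/64 + -3·8833/96 + -1/2·1567/48 + 2·-263/24 = -379849/768
a_12 = 1/2·-379849/768 + -3/2·-31877/128 + -3·2381/64 + -1/2·8833/96 + 2·1567/48 = 52129/1536
a_13 = 1/2·52129/1536 + -3/2·-379849/768 + -3·-31877/128 + -1/2·2381/64 + 2·8833/96 = 5134535/3072
a_14 = 1/2·5134535/3072 + -3/2·52129/1536 + -3·-379849/768 + -1/2·-31877/128 + 2·2381/64 = 15160337/6144
a_15 = 1/2·15160337/6144 + -3/2·5134535/3072 + -3·52129/1536 + -1/2·-379849/768 + 2·-31877/128 = -19979561/12288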